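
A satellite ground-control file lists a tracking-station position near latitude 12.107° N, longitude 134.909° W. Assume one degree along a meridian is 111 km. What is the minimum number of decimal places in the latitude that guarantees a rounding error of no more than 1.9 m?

5 decimal places

One degree of latitude covers 111000 m.
Rounding to N decimal places gives at most 0.5 × 10⁻ᴺ degrees of error, i.e. 0.5 × 10⁻ᴺ × 111000 m.
Setting 55500 × 10⁻ᴺ ≤ 1.9 gives 10ᴺ ≥ 2.921e+04, i.e. N ≥ 4.47.
N = 4 would give 5.55 m (too coarse); N = 5 gives 0.555 m ≤ 1.9 m.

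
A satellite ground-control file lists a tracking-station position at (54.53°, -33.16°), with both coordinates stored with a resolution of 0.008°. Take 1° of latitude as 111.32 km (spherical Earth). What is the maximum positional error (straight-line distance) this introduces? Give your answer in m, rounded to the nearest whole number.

With a 0.008° grid the true value lies within half a step, ±0.008°/2 = ±0.004°, of the stored one.
Latitude error → 0.004 × 111320 = 445.28 m along the meridian.
East–west component at 54.53°: 0.004° × 111320 × cos 54.53° ≈ 0.004 × 64596.4 ≈ 258.386 m.
Combining orthogonally: (445.28² + 258.386²)^½ ≈ 514.818 m.

515 m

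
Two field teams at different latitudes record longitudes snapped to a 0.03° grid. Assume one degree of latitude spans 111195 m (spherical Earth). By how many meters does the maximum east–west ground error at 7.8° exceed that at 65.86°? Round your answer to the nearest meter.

970 meters

With a 0.03° grid the true value lies within half a step, ±0.03°/2 = ±0.015°, of the stored one.
At 7.8°: 0.015° × 111195 × cos 7.8° = 0.015 × 111195 × 0.9907 ≈ 1652.5 m.
Error at 65.86° = 0.015° × 111195 × cos 65.86° ≈ 1667.9 × 0.4090 = 682.13 m.
So the lower-latitude error exceeds the higher by 1652.5 − 682.13 = 970.37 m.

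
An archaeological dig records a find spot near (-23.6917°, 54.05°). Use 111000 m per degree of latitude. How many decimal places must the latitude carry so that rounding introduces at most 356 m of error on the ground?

3 decimal places

One degree of latitude covers 111000 m.
N decimal places → at most half a unit in the last place, 0.5 × 10⁻ᴺ° = 111000/2 × 10⁻ᴺ m.
Need 0.5 × 111000 × 10⁻ᴺ ≤ 356 → 10⁻ᴺ ≤ 6.414e-03, so N ≥ 2.19.
So 3 decimal places suffice (55.5 m); 2 would allow up to 555 m.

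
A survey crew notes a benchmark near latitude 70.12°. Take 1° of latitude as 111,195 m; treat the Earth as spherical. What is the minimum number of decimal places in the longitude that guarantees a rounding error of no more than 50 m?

3 decimal places

At 70.12° one degree of longitude covers 111195 × cos 70.12° ≈ 111195 × 0.3401 ≈ 37812 m.
N decimal places → at most half a unit in the last place, 0.5 × 10⁻ᴺ° = 37812/2 × 10⁻ᴺ m.
Setting 18906 × 10⁻ᴺ ≤ 50 gives 10ᴺ ≥ 378.1, i.e. N ≥ 2.58.
So 3 decimal places suffice (18.9 m); 2 would allow up to 189 m.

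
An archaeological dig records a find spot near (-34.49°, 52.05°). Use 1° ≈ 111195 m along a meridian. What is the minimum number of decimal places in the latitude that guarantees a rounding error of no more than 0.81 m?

One degree of latitude covers 111195 m.
Rounding to N decimal places gives at most 0.5 × 10⁻ᴺ degrees of error, i.e. 0.5 × 10⁻ᴺ × 111195 m.
Need 0.5 × 111195 × 10⁻ᴺ ≤ 0.81 → 10⁻ᴺ ≤ 1.457e-05, so N ≥ 4.84.
N = 4 would give 5.56 m (too coarse); N = 5 gives 0.556 m ≤ 0.81 m.

5 decimal places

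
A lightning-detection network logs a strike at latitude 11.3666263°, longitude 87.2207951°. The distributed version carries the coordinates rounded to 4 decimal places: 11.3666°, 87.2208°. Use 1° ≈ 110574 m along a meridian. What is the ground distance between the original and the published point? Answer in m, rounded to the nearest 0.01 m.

2.96 m

The latitude changed by +0.0000263° and the longitude by -0.0000049°.
North–south shift: 0.0000263 × 110574 = 2.9081 m.
E–W at 11.3666°: -0.0000049° × 110574 × cos 11.3666° = -0.0000049 × 110574 × 0.9804 ≈ -0.531186 m.
Distance: √(2.9081² + 0.531186²) ≈ 2.95621 m.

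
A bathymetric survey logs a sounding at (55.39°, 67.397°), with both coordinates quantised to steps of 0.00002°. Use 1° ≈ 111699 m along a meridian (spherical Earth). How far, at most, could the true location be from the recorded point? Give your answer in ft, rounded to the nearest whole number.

With a 0.00002° grid the true value lies within half a step, ±0.00002°/2 = ±1e-05°, of the stored one.
N–S: 1e-05° × 111699 m/° = 1.11699 m.
Longitude error → 1e-05 × 111699 × cos 55.39° = 1e-05 × 111699 × 0.5680 ≈ 0.634436 m.
Worst case both components are at the extreme and orthogonal: √(1.11699² + 0.634436²) ≈ 1.28459 m.
Converting: 1.28459 m × 3.2808 ft/m ≈ 4.2145 ft.

4 ft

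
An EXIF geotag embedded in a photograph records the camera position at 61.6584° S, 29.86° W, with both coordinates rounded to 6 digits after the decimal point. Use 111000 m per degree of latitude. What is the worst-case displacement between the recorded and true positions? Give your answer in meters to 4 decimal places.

Rounding to 6 decimal places leaves each coordinate within ±5e-07° of the true value.
N–S: 5e-07° × 111000 m/° = 0.0555 m.
E–W at 61.6584°: 5e-07° × 111000 × cos 61.6584° = 5e-07 × 111000 × 0.4747 ≈ 0.0263474 m.
Worst case both components are at the extreme and orthogonal: √(0.0555² + 0.0263474²) ≈ 0.0614364 m.

0.0614 meters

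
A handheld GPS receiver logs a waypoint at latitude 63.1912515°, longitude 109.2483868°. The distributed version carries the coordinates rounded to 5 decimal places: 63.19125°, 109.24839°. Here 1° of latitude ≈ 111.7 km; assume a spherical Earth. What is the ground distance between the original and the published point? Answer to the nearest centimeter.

23 centimeters

Δlat = 63.1912515 − 63.19125 = +0.0000015°; Δlon = 109.2483868 − 109.24839 = -0.0000032°.
North–south shift: 0.0000015 × 111700 = 0.16755 m.
E–W at 63.1912°: -0.0000032° × 111700 × cos 63.1912° = -0.0000032 × 111700 × 0.4510 ≈ -0.16121 m.
Combined displacement = (0.16755² + 0.16121²)^½ ≈ 0.232512 m.
That is 0.232512 m = 23.251 cm.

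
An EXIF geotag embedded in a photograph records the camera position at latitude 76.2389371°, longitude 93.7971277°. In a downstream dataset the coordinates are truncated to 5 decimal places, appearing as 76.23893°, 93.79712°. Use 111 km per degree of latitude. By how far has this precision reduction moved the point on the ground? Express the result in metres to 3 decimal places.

0.814 metres

Δlat = 76.2389371 − 76.23893 = +0.0000071°; Δlon = 93.7971277 − 93.79712 = +0.0000077°.
N–S: 0.0000071° × 111000 m/° = 0.7881 m.
East–west at this latitude: 0.0000077° × 111000 × cos 76.2389° ≈ 0.0000077 × 26404 = 0.203311 m.
Distance: √(0.7881² + 0.203311²) ≈ 0.813902 m.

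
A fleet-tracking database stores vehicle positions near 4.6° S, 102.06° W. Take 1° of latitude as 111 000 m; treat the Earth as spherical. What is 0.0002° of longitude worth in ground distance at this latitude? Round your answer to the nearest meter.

22 meters

One degree of longitude here spans 111000 × cos 4.6° = 111000 × 0.9968 ≈ 110642 m; 0.0002° of that is 22.1285 m.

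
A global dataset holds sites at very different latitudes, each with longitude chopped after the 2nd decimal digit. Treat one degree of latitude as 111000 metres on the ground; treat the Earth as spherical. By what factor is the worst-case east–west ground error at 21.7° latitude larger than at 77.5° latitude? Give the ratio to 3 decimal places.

4.293

Truncating at 2 decimal places can drop up to a full unit in the last place, so the longitude may be off by as much as 0.01°.
Error at 21.7° = 0.01° × 111000 × cos 21.7° ≈ 1110 × 0.9291 = 1031.3 m.
At 77.5°: 0.01° × 111000 × cos 77.5° = 0.01 × 111000 × 0.2164 ≈ 240.25 m.
The ratio reduces to cos 21.7° / cos 77.5° = 0.9291/0.2164 ≈ 4.2928.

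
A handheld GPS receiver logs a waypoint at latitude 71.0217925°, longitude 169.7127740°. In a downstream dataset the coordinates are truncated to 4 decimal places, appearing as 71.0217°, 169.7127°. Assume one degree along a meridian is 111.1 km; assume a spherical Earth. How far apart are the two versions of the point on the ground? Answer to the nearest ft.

35 ft

Δlat = 71.0217925 − 71.0217 = +0.0000925°; Δlon = 169.7127740 − 169.7127 = +0.0000740°.
N–S: 0.0000925° × 111100 m/° = 10.2768 m.
East–west at this latitude: 0.0000740° × 111100 × cos 71.0217° ≈ 0.0000740 × 36130.8 = 2.67368 m.
Combined displacement = (10.2768² + 2.67368²)^½ ≈ 10.6189 m.
Converting: 10.6189 m × 3.2808 ft/m ≈ 34.839 ft.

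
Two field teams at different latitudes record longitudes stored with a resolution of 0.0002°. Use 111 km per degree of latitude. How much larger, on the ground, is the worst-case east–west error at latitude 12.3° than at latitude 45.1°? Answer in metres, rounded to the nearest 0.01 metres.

3.01 metres

With a 0.0002° grid the true value lies within half a step, ±0.0002°/2 = ±0.0001°, of the stored one.
At 12.3°: 0.0001° × 111000 × cos 12.3° = 0.0001 × 111000 × 0.9770 ≈ 10.845 m.
Error at 45.1° = 0.0001° × 111000 × cos 45.1° ≈ 11.1 × 0.7059 = 7.8352 m.
So the lower-latitude error exceeds the higher by 10.845 − 7.8352 = 3.01 m.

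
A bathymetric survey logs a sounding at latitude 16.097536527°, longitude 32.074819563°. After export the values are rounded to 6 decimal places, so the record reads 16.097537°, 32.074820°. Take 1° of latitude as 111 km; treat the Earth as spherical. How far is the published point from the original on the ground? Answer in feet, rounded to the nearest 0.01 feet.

0.23 feet

The latitude changed by -0.000000473° and the longitude by -0.000000437°.
N–S: -0.000000473° × 111000 m/° = -0.052503 m.
E–W at 16.0975°: -0.000000437° × 111000 × cos 16.0975° = -0.000000437 × 111000 × 0.9608 ≈ -0.0466051 m.
Combined displacement = (0.052503² + 0.0466051²)^½ ≈ 0.070204 m.
In feet: 0.070204 m ÷ 0.3048 ≈ 0.23033 ft.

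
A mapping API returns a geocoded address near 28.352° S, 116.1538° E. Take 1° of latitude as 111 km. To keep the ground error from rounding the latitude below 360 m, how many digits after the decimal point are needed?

3 decimal places

One degree of latitude covers 111000 m.
Rounding to N decimal places gives at most 0.5 × 10⁻ᴺ degrees of error, i.e. 0.5 × 10⁻ᴺ × 111000 m.
Setting 55500 × 10⁻ᴺ ≤ 360 gives 10ᴺ ≥ 154.2, i.e. N ≥ 2.19.
So 3 decimal places suffice (55.5 m); 2 would allow up to 555 m.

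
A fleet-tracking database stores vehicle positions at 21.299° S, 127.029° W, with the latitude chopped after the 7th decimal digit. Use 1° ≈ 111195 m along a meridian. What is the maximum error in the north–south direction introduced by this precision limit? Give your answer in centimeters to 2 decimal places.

Truncating at 7 decimal places can drop up to a full unit in the last place, so the latitude may be off by as much as 1e-07°.
Along the meridian that is 1e-07° × 111195 m/° = 0.0111195 m.
That is 0.0111195 m = 1.1119 cm.

1.11 centimeters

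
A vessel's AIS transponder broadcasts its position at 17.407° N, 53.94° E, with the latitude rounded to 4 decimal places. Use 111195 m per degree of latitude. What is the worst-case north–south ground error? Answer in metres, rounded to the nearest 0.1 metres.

Rounding to 4 decimal places leaves the latitude within ±5e-05° of the true value.
So the N–S error is at most 5e-05 × 111195 = 5.55975 m.

5.6 metres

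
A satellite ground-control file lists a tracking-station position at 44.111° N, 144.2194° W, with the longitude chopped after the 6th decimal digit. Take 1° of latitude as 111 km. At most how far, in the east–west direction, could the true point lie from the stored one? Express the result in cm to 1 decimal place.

8.0 cm

Truncating at 6 decimal places can drop up to a full unit in the last place, so the longitude may be off by as much as 1e-06°.
At latitude 44.111° a degree of longitude spans 111000 m × cos 44.111° = 111000 × 0.7180 ≈ 79697.2 m.
Maximum E–W displacement: 1e-06 × 79697.2 = 0.0796972 m.
That is 0.0796972 m = 7.9697 cm.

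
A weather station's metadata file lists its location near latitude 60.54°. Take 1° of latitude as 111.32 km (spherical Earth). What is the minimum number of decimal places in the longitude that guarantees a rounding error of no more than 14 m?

At 60.54° one degree of longitude covers 111320 × cos 60.54° ≈ 111320 × 0.4918 ≈ 54748.9 m.
Rounding to N decimal places gives at most 0.5 × 10⁻ᴺ degrees of error, i.e. 0.5 × 10⁻ᴺ × 54748.9 m.
Need 0.5 × 54748.9 × 10⁻ᴺ ≤ 14 → 10⁻ᴺ ≤ 5.114e-04, so N ≥ 3.29.
At 3 places the error can reach 27.4 m, but 4 places keeps it to 2.74 m.

4 decimal places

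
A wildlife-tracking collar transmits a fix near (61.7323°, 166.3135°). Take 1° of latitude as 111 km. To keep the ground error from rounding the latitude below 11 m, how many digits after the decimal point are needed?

One degree of latitude covers 111000 m.
N decimal places → at most half a unit in the last place, 0.5 × 10⁻ᴺ° = 111000/2 × 10⁻ᴺ m.
Setting 55500 × 10⁻ᴺ ≤ 11 gives 10ᴺ ≥ 5045, i.e. N ≥ 3.70.
At 3 places the error can reach 55.5 m, but 4 places keeps it to 5.55 m.

4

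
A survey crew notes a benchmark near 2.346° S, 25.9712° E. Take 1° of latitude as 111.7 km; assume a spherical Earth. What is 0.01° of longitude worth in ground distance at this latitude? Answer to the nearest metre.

1116 metres

0.01° of longitude at 2.346° is 0.01 × 111700 × cos 2.346° ≈ 0.01 × 111606 = 1116.06 m.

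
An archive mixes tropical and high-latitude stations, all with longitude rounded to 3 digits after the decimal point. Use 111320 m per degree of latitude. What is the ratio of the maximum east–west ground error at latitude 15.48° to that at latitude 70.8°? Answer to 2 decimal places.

2.93

Rounding to 3 decimal places leaves the longitude within ±0.0005° of the true value.
At 15.48°: 0.0005° × 111320 × cos 15.48° = 0.0005 × 111320 × 0.9637 ≈ 53.641 m.
Error at 70.8° = 0.0005° × 111320 × cos 70.8° ≈ 55.66 × 0.3289 = 18.305 m.
Ratio: 53.641 / 18.305 = cos 15.48° / cos 70.8° ≈ 2.9304.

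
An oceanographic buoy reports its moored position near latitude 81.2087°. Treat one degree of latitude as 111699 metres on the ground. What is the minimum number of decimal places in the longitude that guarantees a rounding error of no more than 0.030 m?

6 decimal places

At 81.2087° one degree of longitude covers 111699 × cos 81.2087° ≈ 111699 × 0.1528 ≈ 17071.6 m.
Rounding to N decimal places gives at most 0.5 × 10⁻ᴺ degrees of error, i.e. 0.5 × 10⁻ᴺ × 17071.6 m.
Setting 8535.8 × 10⁻ᴺ ≤ 0.030 gives 10ᴺ ≥ 2.845e+05, i.e. N ≥ 5.45.
At 5 places the error can reach 0.0854 m, but 6 places keeps it to 0.00854 m.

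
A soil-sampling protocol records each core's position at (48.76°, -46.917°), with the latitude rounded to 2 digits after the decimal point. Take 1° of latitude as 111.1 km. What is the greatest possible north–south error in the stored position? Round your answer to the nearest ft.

Rounding to 2 decimal places leaves the latitude within ±0.005° of the true value.
North–south distance: 0.005° × 111100 m/° = 555.5 m.
In feet: 555.5 m ÷ 0.3048 ≈ 1822.5 ft.

1823 ft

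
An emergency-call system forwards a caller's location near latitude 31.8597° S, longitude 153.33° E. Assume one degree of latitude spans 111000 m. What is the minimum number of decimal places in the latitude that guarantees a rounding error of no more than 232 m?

3 decimal places

One degree of latitude covers 111000 m.
Rounding to N decimal places gives at most 0.5 × 10⁻ᴺ degrees of error, i.e. 0.5 × 10⁻ᴺ × 111000 m.
Need 0.5 × 111000 × 10⁻ᴺ ≤ 232 → 10⁻ᴺ ≤ 4.180e-03, so N ≥ 2.38.
At 2 places the error can reach 555 m, but 3 places keeps it to 55.5 m.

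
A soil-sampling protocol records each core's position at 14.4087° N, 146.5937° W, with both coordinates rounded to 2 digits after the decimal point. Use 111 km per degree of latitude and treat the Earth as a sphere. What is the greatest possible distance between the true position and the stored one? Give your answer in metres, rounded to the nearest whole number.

Rounding to 2 decimal places leaves each coordinate within ±0.005° of the true value.
Latitude error → 0.005 × 111000 = 555 m along the meridian.
Longitude error → 0.005 × 111000 × cos 14.4087° = 0.005 × 111000 × 0.9685 ≈ 537.543 m.
Combining orthogonally: (555² + 537.543²)^½ ≈ 772.643 m.

773 metres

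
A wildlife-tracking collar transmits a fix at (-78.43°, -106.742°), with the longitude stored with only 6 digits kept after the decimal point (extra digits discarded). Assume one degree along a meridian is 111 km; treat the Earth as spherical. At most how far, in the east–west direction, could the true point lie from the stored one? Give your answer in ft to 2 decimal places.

0.07 ft

Truncating at 6 decimal places can drop up to a full unit in the last place, so the longitude may be off by as much as 1e-06°.
Parallels shrink by cos φ, so at 78.43° a degree of longitude is 111000 × 0.2006 ≈ 22262.7 m.
So at most 1e-06° × 22262.7 ≈ 0.0222627 m east–west.
Converting: 0.0222627 m × 3.2808 ft/m ≈ 0.07304 ft.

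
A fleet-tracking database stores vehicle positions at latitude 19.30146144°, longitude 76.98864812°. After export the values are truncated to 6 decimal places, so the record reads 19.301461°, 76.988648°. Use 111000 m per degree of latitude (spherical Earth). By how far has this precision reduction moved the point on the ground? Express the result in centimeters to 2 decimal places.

Δlat = 19.30146144 − 19.301461 = +0.00000044°; Δlon = 76.98864812 − 76.988648 = +0.00000012°.
North–south shift: 0.00000044 × 111000 = 0.04884 m.
E–W at 19.3015°: 0.00000012° × 111000 × cos 19.3015° = 0.00000012 × 111000 × 0.9438 ≈ 0.0125713 m.
Hypotenuse of the two orthogonal shifts: √(0.04884² + 0.0125713²) = 0.050432 m.
That is 0.050432 m = 5.0432 cm.

5.04 centimeters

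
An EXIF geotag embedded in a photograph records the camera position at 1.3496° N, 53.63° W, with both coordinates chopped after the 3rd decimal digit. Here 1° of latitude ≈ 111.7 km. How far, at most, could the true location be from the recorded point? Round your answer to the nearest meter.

158 meters

Truncating at 3 decimal places can drop up to a full unit in the last place, so each coordinate may be off by as much as 0.001°.
North–south component: 0.001° × 111700 = 111.7 m.
E–W at 1.3496°: 0.001° × 111700 × cos 1.3496° = 0.001 × 111700 × 0.9997 ≈ 111.669 m.
The two errors are perpendicular, so the maximum displacement is √(111.7² + 111.669²) ≈ 157.946 m.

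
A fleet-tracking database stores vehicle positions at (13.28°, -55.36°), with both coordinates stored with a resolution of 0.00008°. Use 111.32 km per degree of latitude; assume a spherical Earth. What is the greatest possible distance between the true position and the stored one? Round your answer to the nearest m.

With a 0.00008° grid the true value lies within half a step, ±0.00008°/2 = ±4e-05°, of the stored one.
Latitude error → 4e-05 × 111320 = 4.4528 m along the meridian.
East–west component at 13.28°: 4e-05° × 111320 × cos 13.28° ≈ 4e-05 × 108343 ≈ 4.33373 m.
Combining orthogonally: (4.4528² + 4.33373²)^½ ≈ 6.21358 m.

6 m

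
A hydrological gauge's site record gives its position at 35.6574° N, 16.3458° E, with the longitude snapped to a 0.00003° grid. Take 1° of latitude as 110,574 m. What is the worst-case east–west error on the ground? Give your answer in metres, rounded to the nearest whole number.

1 metres

With a 0.00003° grid the true value lies within half a step, ±0.00003°/2 = ±1.5e-05°, of the stored one.
Parallels shrink by cos φ, so at 35.6574° a degree of longitude is 110574 × 0.8125 ≈ 89843.3 m.
Maximum E–W displacement: 1.5e-05 × 89843.3 = 1.34765 m.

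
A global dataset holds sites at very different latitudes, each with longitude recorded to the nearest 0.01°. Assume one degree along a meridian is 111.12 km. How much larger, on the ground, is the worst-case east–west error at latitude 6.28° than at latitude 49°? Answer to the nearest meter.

Rounding to 2 decimal places leaves the longitude within ±0.005° of the true value.
At 6.28°: 0.005° × 111120 × cos 6.28° = 0.005 × 111120 × 0.9940 ≈ 552.27 m.
Error at 49° = 0.005° × 111120 × cos 49° ≈ 555.6 × 0.6561 = 364.51 m.
Difference: 552.27 − 364.51 = 187.76 m.

188 meters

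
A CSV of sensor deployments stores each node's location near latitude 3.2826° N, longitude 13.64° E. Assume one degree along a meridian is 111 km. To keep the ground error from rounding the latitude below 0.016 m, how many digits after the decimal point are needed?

7 decimal places

One degree of latitude covers 111000 m.
Rounding to N decimal places gives at most 0.5 × 10⁻ᴺ degrees of error, i.e. 0.5 × 10⁻ᴺ × 111000 m.
Need 0.5 × 111000 × 10⁻ᴺ ≤ 0.016 → 10⁻ᴺ ≤ 2.883e-07, so N ≥ 6.54.
At 6 places the error can reach 0.0555 m, but 7 places keeps it to 0.00555 m.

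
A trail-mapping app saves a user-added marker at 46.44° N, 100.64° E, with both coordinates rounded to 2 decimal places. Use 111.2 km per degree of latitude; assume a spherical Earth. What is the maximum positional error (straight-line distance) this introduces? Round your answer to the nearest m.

675 m

Rounding to 2 decimal places leaves each coordinate within ±0.005° of the true value.
North–south component: 0.005° × 111200 = 556 m.
E–W at 46.44°: 0.005° × 111200 × cos 46.44° = 0.005 × 111200 × 0.6891 ≈ 383.147 m.
Worst case both components are at the extreme and orthogonal: √(556² + 383.147²) ≈ 675.232 m.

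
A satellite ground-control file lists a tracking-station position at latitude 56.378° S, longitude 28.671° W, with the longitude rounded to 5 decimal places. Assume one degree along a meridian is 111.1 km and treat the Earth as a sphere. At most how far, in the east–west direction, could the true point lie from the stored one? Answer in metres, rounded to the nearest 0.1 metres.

0.3 metres

Rounding to 5 decimal places leaves the longitude within ±5e-06° of the true value.
One degree of longitude at 56.378° is 111100 × cos 56.378° ≈ 111100 × 0.5537 = 61517.3 m.
East–west error: 5e-06° × 61517.3 m/° ≈ 0.307587 m.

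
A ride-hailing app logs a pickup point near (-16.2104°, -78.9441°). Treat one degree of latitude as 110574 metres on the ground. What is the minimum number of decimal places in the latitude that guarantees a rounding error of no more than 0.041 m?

7 decimal places

One degree of latitude covers 110574 m.
N decimal places → at most half a unit in the last place, 0.5 × 10⁻ᴺ° = 110574/2 × 10⁻ᴺ m.
Setting 55287 × 10⁻ᴺ ≤ 0.041 gives 10ᴺ ≥ 1.348e+06, i.e. N ≥ 6.13.
So 7 decimal places suffice (0.00553 m); 6 would allow up to 0.0553 m.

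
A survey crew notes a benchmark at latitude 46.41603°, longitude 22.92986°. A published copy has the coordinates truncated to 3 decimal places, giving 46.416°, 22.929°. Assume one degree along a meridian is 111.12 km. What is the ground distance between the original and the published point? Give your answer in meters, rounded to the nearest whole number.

66 meters

The latitude changed by +0.00003° and the longitude by +0.00086°.
N–S: 0.00003° × 111120 m/° = 3.3336 m.
E–W at 46.416°: 0.00086° × 111120 × cos 46.416° = 0.00086 × 111120 × 0.6894 ≈ 65.8829 m.
Distance: √(3.3336² + 65.8829²) ≈ 65.9672 m.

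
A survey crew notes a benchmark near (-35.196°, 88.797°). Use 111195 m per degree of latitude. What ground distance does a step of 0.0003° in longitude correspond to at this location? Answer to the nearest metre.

One degree of longitude here spans 111195 × cos 35.196° = 111195 × 0.8172 ≈ 90866.9 m; 0.0003° of that is 27.2601 m.

27 metres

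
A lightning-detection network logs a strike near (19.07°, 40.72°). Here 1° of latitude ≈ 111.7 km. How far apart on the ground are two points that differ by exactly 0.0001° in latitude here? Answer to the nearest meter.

0.0001° × 111700 m/° = 11.17 m.

11 meters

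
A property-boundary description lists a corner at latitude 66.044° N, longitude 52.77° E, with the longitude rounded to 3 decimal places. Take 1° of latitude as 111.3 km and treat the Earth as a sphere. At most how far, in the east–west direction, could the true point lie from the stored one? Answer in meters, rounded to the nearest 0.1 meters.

22.6 meters

Rounding to 3 decimal places leaves the longitude within ±0.0005° of the true value.
At latitude 66.044° a degree of longitude spans 111300 m × cos 66.044° = 111300 × 0.4060 ≈ 45191.7 m.
East–west error: 0.0005° × 45191.7 m/° ≈ 22.5958 m.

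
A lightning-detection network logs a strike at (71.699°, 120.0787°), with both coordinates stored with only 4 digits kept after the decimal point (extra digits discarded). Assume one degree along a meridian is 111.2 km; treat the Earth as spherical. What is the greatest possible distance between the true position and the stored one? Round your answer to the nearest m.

12 m

Truncating at 4 decimal places can drop up to a full unit in the last place, so each coordinate may be off by as much as 0.0001°.
N–S: 0.0001° × 111200 m/° = 11.12 m.
E–W at 71.699°: 0.0001° × 111200 × cos 71.699° = 0.0001 × 111200 × 0.3140 ≈ 3.49178 m.
Combining orthogonally: (11.12² + 3.49178²)^½ ≈ 11.6553 m.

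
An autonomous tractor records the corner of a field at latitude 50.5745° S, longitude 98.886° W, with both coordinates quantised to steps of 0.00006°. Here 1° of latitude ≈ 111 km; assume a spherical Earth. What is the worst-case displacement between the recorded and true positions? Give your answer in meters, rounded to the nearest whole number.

With a 0.00006° grid the true value lies within half a step, ±0.00006°/2 = ±3e-05°, of the stored one.
N–S: 3e-05° × 111000 m/° = 3.33 m.
E–W at 50.5745°: 3e-05° × 111000 × cos 50.5745° = 3e-05 × 111000 × 0.6351 ≈ 2.1148 m.
Worst case both components are at the extreme and orthogonal: √(3.33² + 2.1148²) ≈ 3.94478 m.

4 meters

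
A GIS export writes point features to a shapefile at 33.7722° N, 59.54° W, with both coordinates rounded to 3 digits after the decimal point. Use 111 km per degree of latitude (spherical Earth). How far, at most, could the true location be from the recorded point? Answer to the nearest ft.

237 ft

Rounding to 3 decimal places leaves each coordinate within ±0.0005° of the true value.
North–south component: 0.0005° × 111000 = 55.5 m.
East–west component at 33.7722°: 0.0005° × 111000 × cos 33.7722° ≈ 0.0005 × 92269.2 ≈ 46.1346 m.
The two errors are perpendicular, so the maximum displacement is √(55.5² + 46.1346²) ≈ 72.171 m.
In feet: 72.171 m ÷ 0.3048 ≈ 236.78 ft.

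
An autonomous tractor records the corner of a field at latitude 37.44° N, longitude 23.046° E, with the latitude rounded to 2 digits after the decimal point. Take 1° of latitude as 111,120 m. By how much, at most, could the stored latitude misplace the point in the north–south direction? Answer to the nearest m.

556 m

Rounding to 2 decimal places leaves the latitude within ±0.005° of the true value.
So the N–S error is at most 0.005 × 111120 = 555.6 m.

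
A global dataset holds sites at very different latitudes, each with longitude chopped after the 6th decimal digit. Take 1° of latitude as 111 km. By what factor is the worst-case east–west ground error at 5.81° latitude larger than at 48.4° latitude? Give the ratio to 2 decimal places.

Truncating at 6 decimal places can drop up to a full unit in the last place, so the longitude may be off by as much as 1e-06°.
Error at 5.81° = 1e-06° × 111000 × cos 5.81° ≈ 0.111 × 0.9949 = 0.11043 m.
At 48.4°: 1e-06° × 111000 × cos 48.4° = 1e-06 × 111000 × 0.6639 ≈ 0.073696 m.
Ratio: 0.11043 / 0.073696 = cos 5.81° / cos 48.4° ≈ 1.4985.

1.50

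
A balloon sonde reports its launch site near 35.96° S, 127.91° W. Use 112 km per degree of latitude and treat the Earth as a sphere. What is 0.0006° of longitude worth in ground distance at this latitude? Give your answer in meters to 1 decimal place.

54.4 meters

0.0006° of longitude at 35.96° is 0.0006 × 112000 × cos 35.96° ≈ 0.0006 × 90655.8 = 54.3935 m.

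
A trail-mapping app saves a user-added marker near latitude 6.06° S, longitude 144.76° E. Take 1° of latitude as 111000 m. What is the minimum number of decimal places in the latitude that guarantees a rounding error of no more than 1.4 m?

One degree of latitude covers 111000 m.
N decimal places → at most half a unit in the last place, 0.5 × 10⁻ᴺ° = 111000/2 × 10⁻ᴺ m.
Setting 55500 × 10⁻ᴺ ≤ 1.4 gives 10ᴺ ≥ 3.964e+04, i.e. N ≥ 4.60.
At 4 places the error can reach 5.55 m, but 5 places keeps it to 0.555 m.

5 decimal places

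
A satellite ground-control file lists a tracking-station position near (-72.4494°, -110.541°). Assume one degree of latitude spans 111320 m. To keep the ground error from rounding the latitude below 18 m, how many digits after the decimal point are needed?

One degree of latitude covers 111320 m.
Rounding to N decimal places gives at most 0.5 × 10⁻ᴺ degrees of error, i.e. 0.5 × 10⁻ᴺ × 111320 m.
Need 0.5 × 111320 × 10⁻ᴺ ≤ 18 → 10⁻ᴺ ≤ 3.234e-04, so N ≥ 3.49.
N = 3 would give 55.7 m (too coarse); N = 4 gives 5.57 m ≤ 18 m.

4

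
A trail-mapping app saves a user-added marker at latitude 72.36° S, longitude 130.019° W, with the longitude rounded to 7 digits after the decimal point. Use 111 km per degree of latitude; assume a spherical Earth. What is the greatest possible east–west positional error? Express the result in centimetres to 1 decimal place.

Rounding to 7 decimal places leaves the longitude within ±5e-08° of the true value.
At latitude 72.36° a degree of longitude spans 111000 m × cos 72.36° = 111000 × 0.3030 ≈ 33636.9 m.
So at most 5e-08° × 33636.9 ≈ 0.00168185 m east–west.
That is 0.00168185 m = 0.16818 cm.

0.2 centimetres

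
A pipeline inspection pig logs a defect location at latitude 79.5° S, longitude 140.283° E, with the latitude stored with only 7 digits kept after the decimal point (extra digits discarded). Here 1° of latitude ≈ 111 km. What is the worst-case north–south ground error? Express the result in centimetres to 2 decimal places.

Truncating at 7 decimal places can drop up to a full unit in the last place, so the latitude may be off by as much as 1e-07°.
North–south distance: 1e-07° × 111000 m/° = 0.0111 m.
That is 0.0111 m = 1.11 cm.

1.11 centimetres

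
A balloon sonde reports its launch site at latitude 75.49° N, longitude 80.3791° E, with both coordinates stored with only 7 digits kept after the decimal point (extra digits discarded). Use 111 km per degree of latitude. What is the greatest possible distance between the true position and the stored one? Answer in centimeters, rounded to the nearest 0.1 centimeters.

1.1 centimeters

Truncating at 7 decimal places can drop up to a full unit in the last place, so each coordinate may be off by as much as 1e-07°.
Latitude error → 1e-07 × 111000 = 0.0111 m along the meridian.
Longitude error → 1e-07 × 111000 × cos 75.49° = 1e-07 × 111000 × 0.2505 ≈ 0.00278109 m.
The two errors are perpendicular, so the maximum displacement is √(0.0111² + 0.00278109²) ≈ 0.0114431 m.
That is 0.0114431 m = 1.1443 cm.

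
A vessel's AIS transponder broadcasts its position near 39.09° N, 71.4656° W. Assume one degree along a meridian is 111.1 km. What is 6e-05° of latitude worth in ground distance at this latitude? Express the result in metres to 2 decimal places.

6.67 metres

6e-05° × 111100 m/° = 6.666 m.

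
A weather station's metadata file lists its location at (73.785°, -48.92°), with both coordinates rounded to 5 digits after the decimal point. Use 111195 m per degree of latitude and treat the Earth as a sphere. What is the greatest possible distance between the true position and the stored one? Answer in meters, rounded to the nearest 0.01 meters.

0.58 meters

Rounding to 5 decimal places leaves each coordinate within ±5e-06° of the true value.
North–south component: 5e-06° × 111195 = 0.555975 m.
East–west component at 73.785°: 5e-06° × 111195 × cos 73.785° ≈ 5e-06 × 31050.4 ≈ 0.155252 m.
The two errors are perpendicular, so the maximum displacement is √(0.555975² + 0.155252²) ≈ 0.577245 m.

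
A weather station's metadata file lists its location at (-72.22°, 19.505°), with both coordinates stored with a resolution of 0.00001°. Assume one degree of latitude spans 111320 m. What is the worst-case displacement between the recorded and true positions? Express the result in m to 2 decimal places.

0.58 m

With a 0.00001° grid the true value lies within half a step, ±0.00001°/2 = ±5e-06°, of the stored one.
North–south component: 5e-06° × 111320 = 0.5566 m.
Longitude error → 5e-06 × 111320 × cos 72.22° = 5e-06 × 111320 × 0.3054 ≈ 0.169965 m.
Combining orthogonally: (0.5566² + 0.169965²)^½ ≈ 0.581972 m.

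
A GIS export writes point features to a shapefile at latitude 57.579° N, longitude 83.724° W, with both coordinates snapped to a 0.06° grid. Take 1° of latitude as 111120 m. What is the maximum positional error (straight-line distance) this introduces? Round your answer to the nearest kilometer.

With a 0.06° grid the true value lies within half a step, ±0.06°/2 = ±0.03°, of the stored one.
N–S: 0.03° × 111120 m/° = 3333.6 m.
East–west component at 57.579°: 0.03° × 111120 × cos 57.579° ≈ 0.03 × 59575.5 ≈ 1787.26 m.
The two errors are perpendicular, so the maximum displacement is √(3333.6² + 1787.26²) ≈ 3782.49 m.
That is 3782.49 m = 3.7825 km.

4 kilometers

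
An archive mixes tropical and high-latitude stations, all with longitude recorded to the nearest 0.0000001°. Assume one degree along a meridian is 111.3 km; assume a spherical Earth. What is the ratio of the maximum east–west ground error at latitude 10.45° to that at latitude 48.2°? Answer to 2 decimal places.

Rounding to 7 decimal places leaves the longitude within ±5e-08° of the true value.
Error at 10.45° = 5e-08° × 111300 × cos 10.45° ≈ 0.005565 × 0.9834 = 0.0054727 m.
Error at 48.2° = 5e-08° × 111300 × cos 48.2° ≈ 0.005565 × 0.6665 = 0.0037093 m.
Ratio: 0.0054727 / 0.0037093 = cos 10.45° / cos 48.2° ≈ 1.4754.

1.48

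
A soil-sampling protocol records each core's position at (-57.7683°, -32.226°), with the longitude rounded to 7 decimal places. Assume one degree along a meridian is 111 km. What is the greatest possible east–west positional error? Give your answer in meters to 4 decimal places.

0.0030 meters

Rounding to 7 decimal places leaves the longitude within ±5e-08° of the true value.
One degree of longitude at 57.7683° is 111000 × cos 57.7683° ≈ 111000 × 0.5333 = 59201.2 m.
East–west error: 5e-08° × 59201.2 m/° ≈ 0.00296006 m.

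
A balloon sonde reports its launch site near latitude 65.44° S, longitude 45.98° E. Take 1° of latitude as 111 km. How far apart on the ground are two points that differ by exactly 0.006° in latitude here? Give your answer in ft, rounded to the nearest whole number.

2185 ft

0.006° × 111000 m/° = 666 m.
In feet: 666 m ÷ 0.3048 ≈ 2185 ft.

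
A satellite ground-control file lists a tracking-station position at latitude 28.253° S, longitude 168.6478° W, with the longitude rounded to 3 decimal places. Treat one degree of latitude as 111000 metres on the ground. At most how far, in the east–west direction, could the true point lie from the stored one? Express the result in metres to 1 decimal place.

48.9 metres

Rounding to 3 decimal places leaves the longitude within ±0.0005° of the true value.
At latitude 28.253° a degree of longitude spans 111000 m × cos 28.253° = 111000 × 0.8809 ≈ 97776.1 m.
East–west error: 0.0005° × 97776.1 m/° ≈ 48.8881 m.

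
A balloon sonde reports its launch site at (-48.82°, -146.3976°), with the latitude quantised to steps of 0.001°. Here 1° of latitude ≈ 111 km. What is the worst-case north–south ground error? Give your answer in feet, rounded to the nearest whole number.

182 feet

With a 0.001° grid the true value lies within half a step, ±0.001°/2 = ±0.0005°, of the stored one.
So the N–S error is at most 0.0005 × 111000 = 55.5 m.
Converting: 55.5 m × 3.2808 ft/m ≈ 182.09 ft.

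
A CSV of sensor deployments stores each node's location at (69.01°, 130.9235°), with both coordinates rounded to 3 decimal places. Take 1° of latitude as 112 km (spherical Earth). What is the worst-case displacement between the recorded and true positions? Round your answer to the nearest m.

Rounding to 3 decimal places leaves each coordinate within ±0.0005° of the true value.
N–S: 0.0005° × 112000 m/° = 56 m.
East–west component at 69.01°: 0.0005° × 112000 × cos 69.01° ≈ 0.0005 × 40119 ≈ 20.0595 m.
Combining orthogonally: (56² + 20.0595²)^½ ≈ 59.4843 m.

59 m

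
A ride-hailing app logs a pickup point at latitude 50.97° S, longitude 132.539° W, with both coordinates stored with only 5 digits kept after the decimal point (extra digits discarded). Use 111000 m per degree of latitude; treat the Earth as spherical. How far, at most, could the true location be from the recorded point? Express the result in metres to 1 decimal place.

1.3 metres

Truncating at 5 decimal places can drop up to a full unit in the last place, so each coordinate may be off by as much as 1e-05°.
N–S: 1e-05° × 111000 m/° = 1.11 m.
Longitude error → 1e-05 × 111000 × cos 50.97° = 1e-05 × 111000 × 0.6297 ≈ 0.698997 m.
Combining orthogonally: (1.11² + 0.698997²)^½ ≈ 1.31175 m.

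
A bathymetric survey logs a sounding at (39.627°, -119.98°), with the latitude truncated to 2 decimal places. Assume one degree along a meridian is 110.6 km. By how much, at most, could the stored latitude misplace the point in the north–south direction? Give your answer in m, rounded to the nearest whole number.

1106 m

Truncating at 2 decimal places can drop up to a full unit in the last place, so the latitude may be off by as much as 0.01°.
Along the meridian that is 0.01° × 110600 m/° = 1106 m.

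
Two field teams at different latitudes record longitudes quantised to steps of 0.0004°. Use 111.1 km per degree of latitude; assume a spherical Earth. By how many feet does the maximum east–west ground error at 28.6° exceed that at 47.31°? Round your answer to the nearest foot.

With a 0.0004° grid the true value lies within half a step, ±0.0004°/2 = ±0.0002°, of the stored one.
At 28.6°: 0.0002° × 111100 × cos 28.6° = 0.0002 × 111100 × 0.8780 ≈ 19.509 m.
Error at 47.31° = 0.0002° × 111100 × cos 47.31° ≈ 22.22 × 0.6780 = 15.066 m.
Difference: 19.509 − 15.066 = 4.4429 m.
In feet: 4.44292 m ÷ 0.3048 ≈ 14.577 ft.

15 feet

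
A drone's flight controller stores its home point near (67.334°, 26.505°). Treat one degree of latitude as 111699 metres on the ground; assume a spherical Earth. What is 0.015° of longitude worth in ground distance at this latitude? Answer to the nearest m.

646 m

0.015° of longitude at 67.334° is 0.015 × 111699 × cos 67.334° ≈ 0.015 × 43044.2 = 645.662 m.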